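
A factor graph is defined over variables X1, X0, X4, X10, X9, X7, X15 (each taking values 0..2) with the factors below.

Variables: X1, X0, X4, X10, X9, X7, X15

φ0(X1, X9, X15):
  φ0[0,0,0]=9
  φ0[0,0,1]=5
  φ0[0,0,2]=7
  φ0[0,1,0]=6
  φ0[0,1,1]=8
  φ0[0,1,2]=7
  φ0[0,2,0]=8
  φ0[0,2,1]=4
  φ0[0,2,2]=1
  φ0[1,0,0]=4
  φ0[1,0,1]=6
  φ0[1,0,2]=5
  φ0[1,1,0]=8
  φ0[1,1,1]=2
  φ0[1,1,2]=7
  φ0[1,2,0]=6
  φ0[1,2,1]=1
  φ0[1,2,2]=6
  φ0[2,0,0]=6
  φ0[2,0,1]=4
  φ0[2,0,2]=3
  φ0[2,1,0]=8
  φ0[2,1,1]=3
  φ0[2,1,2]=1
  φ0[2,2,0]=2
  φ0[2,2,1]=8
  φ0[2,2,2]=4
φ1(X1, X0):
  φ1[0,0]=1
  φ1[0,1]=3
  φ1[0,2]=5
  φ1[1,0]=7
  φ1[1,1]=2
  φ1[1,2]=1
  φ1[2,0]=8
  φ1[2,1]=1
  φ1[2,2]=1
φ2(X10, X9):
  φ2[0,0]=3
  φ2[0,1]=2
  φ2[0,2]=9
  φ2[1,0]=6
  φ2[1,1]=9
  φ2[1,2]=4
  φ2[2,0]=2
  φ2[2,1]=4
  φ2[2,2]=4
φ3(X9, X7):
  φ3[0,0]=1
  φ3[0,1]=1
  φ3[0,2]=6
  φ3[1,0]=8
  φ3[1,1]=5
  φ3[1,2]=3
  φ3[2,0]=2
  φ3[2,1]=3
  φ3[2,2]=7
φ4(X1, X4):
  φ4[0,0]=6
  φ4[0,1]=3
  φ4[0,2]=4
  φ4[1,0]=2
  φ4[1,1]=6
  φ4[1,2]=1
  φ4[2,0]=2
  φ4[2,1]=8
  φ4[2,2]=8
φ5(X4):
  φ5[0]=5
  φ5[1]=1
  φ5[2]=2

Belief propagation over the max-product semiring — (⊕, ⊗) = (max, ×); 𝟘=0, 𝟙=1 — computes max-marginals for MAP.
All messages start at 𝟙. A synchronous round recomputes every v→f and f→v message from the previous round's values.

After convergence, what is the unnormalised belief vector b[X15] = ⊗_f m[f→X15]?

init: all messages = 𝟙 over 3 values
r1 m[φ0→X1] = [9, 8, 8]
r1 m[φ0→X9] = [9, 8, 8]
r1 m[φ0→X15] = [9, 8, 7]
r1 m[φ1→X1] = [5, 7, 8]
r1 m[φ1→X0] = [8, 3, 5]
r1 m[φ2→X10] = [9, 9, 4]
r1 m[φ2→X9] = [6, 9, 9]
r1 m[φ3→X9] = [6, 8, 7]
r1 m[φ3→X7] = [8, 5, 7]
r1 m[φ4→X1] = [6, 6, 8]
r1 m[φ4→X4] = [6, 8, 8]
r1 m[φ5→X4] = [5, 1, 2]
r1 m[X1→φ0] = [1, 1, 1]
r1 m[X1→φ1] = [1, 1, 1]
r1 m[X1→φ4] = [1, 1, 1]
r1 m[X0→φ1] = [1, 1, 1]
r1 m[X4→φ4] = [1, 1, 1]
r1 m[X4→φ5] = [1, 1, 1]
r1 m[X10→φ2] = [1, 1, 1]
r1 m[X9→φ0] = [1, 1, 1]
r1 m[X9→φ2] = [1, 1, 1]
r1 m[X9→φ3] = [1, 1, 1]
r1 m[X7→φ3] = [1, 1, 1]
r1 m[X15→φ0] = [1, 1, 1]
r2 m[φ0→X1] = [9, 8, 8]
r2 m[φ0→X9] = [9, 8, 8]
r2 m[φ0→X15] = [9, 8, 7]
r2 m[φ1→X1] = [5, 7, 8]
r2 m[φ1→X0] = [8, 3, 5]
r2 m[φ2→X10] = [9, 9, 4]
r2 m[φ2→X9] = [6, 9, 9]
r2 m[φ3→X9] = [6, 8, 7]
r2 m[φ3→X7] = [8, 5, 7]
r2 m[φ4→X1] = [6, 6, 8]
r2 m[φ4→X4] = [6, 8, 8]
r2 m[φ5→X4] = [5, 1, 2]
r2 m[X1→φ0] = [30, 42, 64]
r2 m[X1→φ1] = [54, 48, 64]
r2 m[X1→φ4] = [45, 56, 64]
r2 m[X0→φ1] = [1, 1, 1]
r2 m[X4→φ4] = [5, 1, 2]
r2 m[X4→φ5] = [6, 8, 8]
r2 m[X10→φ2] = [1, 1, 1]
r2 m[X9→φ0] = [36, 72, 63]
r2 m[X9→φ2] = [54, 64, 56]
r2 m[X9→φ3] = [54, 72, 72]
r2 m[X7→φ3] = [1, 1, 1]
r2 m[X15→φ0] = [1, 1, 1]
r3 m[φ0→X1] = [576, 576, 576]
r3 m[φ0→X9] = [384, 512, 512]
r3 m[φ0→X15] = [36864, 32256, 21168]
r3 m[φ1→X1] = [5, 7, 8]
r3 m[φ1→X0] = [512, 162, 270]
r3 m[φ2→X10] = [504, 576, 256]
r3 m[φ2→X9] = [6, 9, 9]
r3 m[φ3→X9] = [6, 8, 7]
r3 m[φ3→X7] = [576, 360, 504]
r3 m[φ4→X1] = [30, 10, 16]
r3 m[φ4→X4] = [270, 512, 512]
r3 m[φ5→X4] = [5, 1, 2]
r3 m[X1→φ0] = [30, 42, 64]
r3 m[X1→φ1] = [54, 48, 64]
r3 m[X1→φ4] = [45, 56, 64]
r3 m[X0→φ1] = [1, 1, 1]
r3 m[X4→φ4] = [5, 1, 2]
r3 m[X4→φ5] = [6, 8, 8]
r3 m[X10→φ2] = [1, 1, 1]
r3 m[X9→φ0] = [36, 72, 63]
r3 m[X9→φ2] = [54, 64, 56]
r3 m[X9→φ3] = [54, 72, 72]
r3 m[X7→φ3] = [1, 1, 1]
r3 m[X15→φ0] = [1, 1, 1]
r4 m[φ0→X1] = [576, 576, 576]
r4 m[φ0→X9] = [384, 512, 512]
r4 m[φ0→X15] = [36864, 32256, 21168]
r4 m[φ1→X1] = [5, 7, 8]
r4 m[φ1→X0] = [512, 162, 270]
r4 m[φ2→X10] = [504, 576, 256]
r4 m[φ2→X9] = [6, 9, 9]
r4 m[φ3→X9] = [6, 8, 7]
r4 m[φ3→X7] = [576, 360, 504]
r4 m[φ4→X1] = [30, 10, 16]
r4 m[φ4→X4] = [270, 512, 512]
r4 m[φ5→X4] = [5, 1, 2]
r4 m[X1→φ0] = [150, 70, 128]
r4 m[X1→φ1] = [17280, 5760, 9216]
r4 m[X1→φ4] = [2880, 4032, 4608]
r4 m[X0→φ1] = [1, 1, 1]
r4 m[X4→φ4] = [5, 1, 2]
r4 m[X4→φ5] = [270, 512, 512]
r4 m[X10→φ2] = [1, 1, 1]
r4 m[X9→φ0] = [36, 72, 63]
r4 m[X9→φ2] = [2304, 4096, 3584]
r4 m[X9→φ3] = [2304, 4608, 4608]
r4 m[X7→φ3] = [1, 1, 1]
r4 m[X15→φ0] = [1, 1, 1]
r5 m[φ0→X1] = [576, 576, 576]
r5 m[φ0→X9] = [1350, 1200, 1200]
r5 m[φ0→X15] = [75600, 86400, 75600]
r5 m[φ1→X1] = [5, 7, 8]
r5 m[φ1→X0] = [73728, 51840, 86400]
r5 m[φ2→X10] = [32256, 36864, 16384]
r5 m[φ2→X9] = [6, 9, 9]
r5 m[φ3→X9] = [6, 8, 7]
r5 m[φ3→X7] = [36864, 23040, 32256]
r5 m[φ4→X1] = [30, 10, 16]
r5 m[φ4→X4] = [17280, 36864, 36864]
r5 m[φ5→X4] = [5, 1, 2]
r5 m[X1→φ0] = [150, 70, 128]
r5 m[X1→φ1] = [17280, 5760, 9216]
r5 m[X1→φ4] = [2880, 4032, 4608]
r5 m[X0→φ1] = [1, 1, 1]
r5 m[X4→φ4] = [5, 1, 2]
r5 m[X4→φ5] = [270, 512, 512]
r5 m[X10→φ2] = [1, 1, 1]
r5 m[X9→φ0] = [36, 72, 63]
r5 m[X9→φ2] = [2304, 4096, 3584]
r5 m[X9→φ3] = [2304, 4608, 4608]
r5 m[X7→φ3] = [1, 1, 1]
r5 m[X15→φ0] = [1, 1, 1]
r6 m[φ0→X1] = [576, 576, 576]
r6 m[φ0→X9] = [1350, 1200, 1200]
r6 m[φ0→X15] = [75600, 86400, 75600]
r6 m[φ1→X1] = [5, 7, 8]
r6 m[φ1→X0] = [73728, 51840, 86400]
r6 m[φ2→X10] = [32256, 36864, 16384]
r6 m[φ2→X9] = [6, 9, 9]
r6 m[φ3→X9] = [6, 8, 7]
r6 m[φ3→X7] = [36864, 23040, 32256]
r6 m[φ4→X1] = [30, 10, 16]
r6 m[φ4→X4] = [17280, 36864, 36864]
r6 m[φ5→X4] = [5, 1, 2]
r6 m[X1→φ0] = [150, 70, 128]
r6 m[X1→φ1] = [17280, 5760, 9216]
r6 m[X1→φ4] = [2880, 4032, 4608]
r6 m[X0→φ1] = [1, 1, 1]
r6 m[X4→φ4] = [5, 1, 2]
r6 m[X4→φ5] = [17280, 36864, 36864]
r6 m[X10→φ2] = [1, 1, 1]
r6 m[X9→φ0] = [36, 72, 63]
r6 m[X9→φ2] = [8100, 9600, 8400]
r6 m[X9→φ3] = [8100, 10800, 10800]
r6 m[X7→φ3] = [1, 1, 1]
r6 m[X15→φ0] = [1, 1, 1]
r7 m[φ0→X1] = [576, 576, 576]
r7 m[φ0→X9] = [1350, 1200, 1200]
r7 m[φ0→X15] = [75600, 86400, 75600]
r7 m[φ1→X1] = [5, 7, 8]
r7 m[φ1→X0] = [73728, 51840, 86400]
r7 m[φ2→X10] = [75600, 86400, 38400]
r7 m[φ2→X9] = [6, 9, 9]
r7 m[φ3→X9] = [6, 8, 7]
r7 m[φ3→X7] = [86400, 54000, 75600]
r7 m[φ4→X1] = [30, 10, 16]
r7 m[φ4→X4] = [17280, 36864, 36864]
r7 m[φ5→X4] = [5, 1, 2]
r7 m[X1→φ0] = [150, 70, 128]
r7 m[X1→φ1] = [17280, 5760, 9216]
r7 m[X1→φ4] = [2880, 4032, 4608]
r7 m[X0→φ1] = [1, 1, 1]
r7 m[X4→φ4] = [5, 1, 2]
r7 m[X4→φ5] = [17280, 36864, 36864]
r7 m[X10→φ2] = [1, 1, 1]
r7 m[X9→φ0] = [36, 72, 63]
r7 m[X9→φ2] = [8100, 9600, 8400]
r7 m[X9→φ3] = [8100, 10800, 10800]
r7 m[X7→φ3] = [1, 1, 1]
r7 m[X15→φ0] = [1, 1, 1]
r8 m[φ0→X1] = [576, 576, 576]
r8 m[φ0→X9] = [1350, 1200, 1200]
r8 m[φ0→X15] = [75600, 86400, 75600]
r8 m[φ1→X1] = [5, 7, 8]
r8 m[φ1→X0] = [73728, 51840, 86400]
r8 m[φ2→X10] = [75600, 86400, 38400]
r8 m[φ2→X9] = [6, 9, 9]
r8 m[φ3→X9] = [6, 8, 7]
r8 m[φ3→X7] = [86400, 54000, 75600]
r8 m[φ4→X1] = [30, 10, 16]
r8 m[φ4→X4] = [17280, 36864, 36864]
r8 m[φ5→X4] = [5, 1, 2]
r8 m[X1→φ0] = [150, 70, 128]
r8 m[X1→φ1] = [17280, 5760, 9216]
r8 m[X1→φ4] = [2880, 4032, 4608]
r8 m[X0→φ1] = [1, 1, 1]
r8 m[X4→φ4] = [5, 1, 2]
r8 m[X4→φ5] = [17280, 36864, 36864]
r8 m[X10→φ2] = [1, 1, 1]
r8 m[X9→φ0] = [36, 72, 63]
r8 m[X9→φ2] = [8100, 9600, 8400]
r8 m[X9→φ3] = [8100, 10800, 10800]
r8 m[X7→φ3] = [1, 1, 1]
r8 m[X15→φ0] = [1, 1, 1]
fixed point reached at round 8
b[X15] = ⊗ incoming = [75600, 86400, 75600]

b[X15] = [75600, 86400, 75600]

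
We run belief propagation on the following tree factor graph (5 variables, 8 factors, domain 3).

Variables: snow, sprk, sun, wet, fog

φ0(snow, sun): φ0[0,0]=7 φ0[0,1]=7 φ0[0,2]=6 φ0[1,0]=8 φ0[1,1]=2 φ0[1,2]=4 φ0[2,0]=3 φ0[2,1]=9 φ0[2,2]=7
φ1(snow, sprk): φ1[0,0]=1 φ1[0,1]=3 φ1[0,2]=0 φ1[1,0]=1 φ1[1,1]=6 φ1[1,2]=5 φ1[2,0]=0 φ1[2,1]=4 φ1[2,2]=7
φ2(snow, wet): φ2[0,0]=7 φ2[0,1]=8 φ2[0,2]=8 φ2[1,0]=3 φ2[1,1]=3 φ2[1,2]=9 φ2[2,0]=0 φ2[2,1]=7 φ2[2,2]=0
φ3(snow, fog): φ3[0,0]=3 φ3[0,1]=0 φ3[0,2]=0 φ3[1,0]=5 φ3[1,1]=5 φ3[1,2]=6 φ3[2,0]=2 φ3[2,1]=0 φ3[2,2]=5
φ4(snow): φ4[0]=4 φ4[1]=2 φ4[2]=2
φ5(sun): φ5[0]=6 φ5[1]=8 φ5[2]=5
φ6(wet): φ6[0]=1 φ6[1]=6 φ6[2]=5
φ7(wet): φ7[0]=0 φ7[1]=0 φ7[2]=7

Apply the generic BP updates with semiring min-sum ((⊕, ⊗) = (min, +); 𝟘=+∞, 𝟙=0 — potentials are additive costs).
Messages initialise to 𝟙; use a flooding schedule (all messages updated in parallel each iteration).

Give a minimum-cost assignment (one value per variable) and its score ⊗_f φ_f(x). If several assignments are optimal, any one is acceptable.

assignment: (snow=2, sprk=0, sun=0, wet=0, fog=1); score = 12

init: all messages = 𝟙 over 3 values
r1 m[φ0→snow] = [6, 2, 3]
r1 m[φ0→sun] = [3, 2, 4]
r1 m[φ1→snow] = [0, 1, 0]
r1 m[φ1→sprk] = [0, 3, 0]
r1 m[φ2→snow] = [7, 3, 0]
r1 m[φ2→wet] = [0, 3, 0]
r1 m[φ3→snow] = [0, 5, 0]
r1 m[φ3→fog] = [2, 0, 0]
r1 m[φ4→snow] = [4, 2, 2]
r1 m[φ5→sun] = [6, 8, 5]
r1 m[φ6→wet] = [1, 6, 5]
r1 m[φ7→wet] = [0, 0, 7]
r1 m[snow→φ0] = [0, 0, 0]
r1 m[snow→φ1] = [0, 0, 0]
r1 m[snow→φ2] = [0, 0, 0]
r1 m[snow→φ3] = [0, 0, 0]
r1 m[snow→φ4] = [0, 0, 0]
r1 m[sprk→φ1] = [0, 0, 0]
r1 m[sun→φ0] = [0, 0, 0]
r1 m[sun→φ5] = [0, 0, 0]
r1 m[wet→φ2] = [0, 0, 0]
r1 m[wet→φ6] = [0, 0, 0]
r1 m[wet→φ7] = [0, 0, 0]
r1 m[fog→φ3] = [0, 0, 0]
r2 m[φ0→snow] = [6, 2, 3]
r2 m[φ0→sun] = [3, 2, 4]
r2 m[φ1→snow] = [0, 1, 0]
r2 m[φ1→sprk] = [0, 3, 0]
r2 m[φ2→snow] = [7, 3, 0]
r2 m[φ2→wet] = [0, 3, 0]
r2 m[φ3→snow] = [0, 5, 0]
r2 m[φ3→fog] = [2, 0, 0]
r2 m[φ4→snow] = [4, 2, 2]
r2 m[φ5→sun] = [6, 8, 5]
r2 m[φ6→wet] = [1, 6, 5]
r2 m[φ7→wet] = [0, 0, 7]
r2 m[snow→φ0] = [11, 11, 2]
r2 m[snow→φ1] = [17, 12, 5]
r2 m[snow→φ2] = [10, 10, 5]
r2 m[snow→φ3] = [17, 8, 5]
r2 m[snow→φ4] = [13, 11, 3]
r2 m[sprk→φ1] = [0, 0, 0]
r2 m[sun→φ0] = [6, 8, 5]
r2 m[sun→φ5] = [3, 2, 4]
r2 m[wet→φ2] = [1, 6, 12]
r2 m[wet→φ6] = [0, 3, 7]
r2 m[wet→φ7] = [1, 9, 5]
r2 m[fog→φ3] = [0, 0, 0]
r3 m[φ0→snow] = [11, 9, 9]
r3 m[φ0→sun] = [5, 11, 9]
r3 m[φ1→snow] = [0, 1, 0]
r3 m[φ1→sprk] = [5, 9, 12]
r3 m[φ2→snow] = [8, 4, 1]
r3 m[φ2→wet] = [5, 12, 5]
r3 m[φ3→snow] = [0, 5, 0]
r3 m[φ3→fog] = [7, 5, 10]
r3 m[φ4→snow] = [4, 2, 2]
r3 m[φ5→sun] = [6, 8, 5]
r3 m[φ6→wet] = [1, 6, 5]
r3 m[φ7→wet] = [0, 0, 7]
r3 m[snow→φ0] = [11, 11, 2]
r3 m[snow→φ1] = [17, 12, 5]
r3 m[snow→φ2] = [10, 10, 5]
r3 m[snow→φ3] = [17, 8, 5]
r3 m[snow→φ4] = [13, 11, 3]
r3 m[sprk→φ1] = [0, 0, 0]
r3 m[sun→φ0] = [6, 8, 5]
r3 m[sun→φ5] = [3, 2, 4]
r3 m[wet→φ2] = [1, 6, 12]
r3 m[wet→φ6] = [0, 3, 7]
r3 m[wet→φ7] = [1, 9, 5]
r3 m[fog→φ3] = [0, 0, 0]
r4 m[φ0→snow] = [11, 9, 9]
r4 m[φ0→sun] = [5, 11, 9]
r4 m[φ1→snow] = [0, 1, 0]
r4 m[φ1→sprk] = [5, 9, 12]
r4 m[φ2→snow] = [8, 4, 1]
r4 m[φ2→wet] = [5, 12, 5]
r4 m[φ3→snow] = [0, 5, 0]
r4 m[φ3→fog] = [7, 5, 10]
r4 m[φ4→snow] = [4, 2, 2]
r4 m[φ5→sun] = [6, 8, 5]
r4 m[φ6→wet] = [1, 6, 5]
r4 m[φ7→wet] = [0, 0, 7]
r4 m[snow→φ0] = [12, 12, 3]
r4 m[snow→φ1] = [23, 20, 12]
r4 m[snow→φ2] = [15, 17, 11]
r4 m[snow→φ3] = [23, 16, 12]
r4 m[snow→φ4] = [19, 19, 10]
r4 m[sprk→φ1] = [0, 0, 0]
r4 m[sun→φ0] = [6, 8, 5]
r4 m[sun→φ5] = [5, 11, 9]
r4 m[wet→φ2] = [1, 6, 12]
r4 m[wet→φ6] = [5, 12, 12]
r4 m[wet→φ7] = [6, 18, 10]
r4 m[fog→φ3] = [0, 0, 0]
r5 m[φ0→snow] = [11, 9, 9]
r5 m[φ0→sun] = [6, 12, 10]
r5 m[φ1→snow] = [0, 1, 0]
r5 m[φ1→sprk] = [12, 16, 19]
r5 m[φ2→snow] = [8, 4, 1]
r5 m[φ2→wet] = [11, 18, 11]
r5 m[φ3→snow] = [0, 5, 0]
r5 m[φ3→fog] = [14, 12, 17]
r5 m[φ4→snow] = [4, 2, 2]
r5 m[φ5→sun] = [6, 8, 5]
r5 m[φ6→wet] = [1, 6, 5]
r5 m[φ7→wet] = [0, 0, 7]
r5 m[snow→φ0] = [12, 12, 3]
r5 m[snow→φ1] = [23, 20, 12]
r5 m[snow→φ2] = [15, 17, 11]
r5 m[snow→φ3] = [23, 16, 12]
r5 m[snow→φ4] = [19, 19, 10]
r5 m[sprk→φ1] = [0, 0, 0]
r5 m[sun→φ0] = [6, 8, 5]
r5 m[sun→φ5] = [5, 11, 9]
r5 m[wet→φ2] = [1, 6, 12]
r5 m[wet→φ6] = [5, 12, 12]
r5 m[wet→φ7] = [6, 18, 10]
r5 m[fog→φ3] = [0, 0, 0]
r6 m[φ0→snow] = [11, 9, 9]
r6 m[φ0→sun] = [6, 12, 10]
r6 m[φ1→snow] = [0, 1, 0]
r6 m[φ1→sprk] = [12, 16, 19]
r6 m[φ2→snow] = [8, 4, 1]
r6 m[φ2→wet] = [11, 18, 11]
r6 m[φ3→snow] = [0, 5, 0]
r6 m[φ3→fog] = [14, 12, 17]
r6 m[φ4→snow] = [4, 2, 2]
r6 m[φ5→sun] = [6, 8, 5]
r6 m[φ6→wet] = [1, 6, 5]
r6 m[φ7→wet] = [0, 0, 7]
r6 m[snow→φ0] = [12, 12, 3]
r6 m[snow→φ1] = [23, 20, 12]
r6 m[snow→φ2] = [15, 17, 11]
r6 m[snow→φ3] = [23, 16, 12]
r6 m[snow→φ4] = [19, 19, 10]
r6 m[sprk→φ1] = [0, 0, 0]
r6 m[sun→φ0] = [6, 8, 5]
r6 m[sun→φ5] = [6, 12, 10]
r6 m[wet→φ2] = [1, 6, 12]
r6 m[wet→φ6] = [11, 18, 18]
r6 m[wet→φ7] = [12, 24, 16]
r6 m[fog→φ3] = [0, 0, 0]
r7 m[φ0→snow] = [11, 9, 9]
r7 m[φ0→sun] = [6, 12, 10]
r7 m[φ1→snow] = [0, 1, 0]
r7 m[φ1→sprk] = [12, 16, 19]
r7 m[φ2→snow] = [8, 4, 1]
r7 m[φ2→wet] = [11, 18, 11]
r7 m[φ3→snow] = [0, 5, 0]
r7 m[φ3→fog] = [14, 12, 17]
r7 m[φ4→snow] = [4, 2, 2]
r7 m[φ5→sun] = [6, 8, 5]
r7 m[φ6→wet] = [1, 6, 5]
r7 m[φ7→wet] = [0, 0, 7]
r7 m[snow→φ0] = [12, 12, 3]
r7 m[snow→φ1] = [23, 20, 12]
r7 m[snow→φ2] = [15, 17, 11]
r7 m[snow→φ3] = [23, 16, 12]
r7 m[snow→φ4] = [19, 19, 10]
r7 m[sprk→φ1] = [0, 0, 0]
r7 m[sun→φ0] = [6, 8, 5]
r7 m[sun→φ5] = [6, 12, 10]
r7 m[wet→φ2] = [1, 6, 12]
r7 m[wet→φ6] = [11, 18, 18]
r7 m[wet→φ7] = [12, 24, 16]
r7 m[fog→φ3] = [0, 0, 0]
fixed point reached at round 7
traceback from snow: (snow=2, sprk=0, sun=0, wet=0, fog=1), score=12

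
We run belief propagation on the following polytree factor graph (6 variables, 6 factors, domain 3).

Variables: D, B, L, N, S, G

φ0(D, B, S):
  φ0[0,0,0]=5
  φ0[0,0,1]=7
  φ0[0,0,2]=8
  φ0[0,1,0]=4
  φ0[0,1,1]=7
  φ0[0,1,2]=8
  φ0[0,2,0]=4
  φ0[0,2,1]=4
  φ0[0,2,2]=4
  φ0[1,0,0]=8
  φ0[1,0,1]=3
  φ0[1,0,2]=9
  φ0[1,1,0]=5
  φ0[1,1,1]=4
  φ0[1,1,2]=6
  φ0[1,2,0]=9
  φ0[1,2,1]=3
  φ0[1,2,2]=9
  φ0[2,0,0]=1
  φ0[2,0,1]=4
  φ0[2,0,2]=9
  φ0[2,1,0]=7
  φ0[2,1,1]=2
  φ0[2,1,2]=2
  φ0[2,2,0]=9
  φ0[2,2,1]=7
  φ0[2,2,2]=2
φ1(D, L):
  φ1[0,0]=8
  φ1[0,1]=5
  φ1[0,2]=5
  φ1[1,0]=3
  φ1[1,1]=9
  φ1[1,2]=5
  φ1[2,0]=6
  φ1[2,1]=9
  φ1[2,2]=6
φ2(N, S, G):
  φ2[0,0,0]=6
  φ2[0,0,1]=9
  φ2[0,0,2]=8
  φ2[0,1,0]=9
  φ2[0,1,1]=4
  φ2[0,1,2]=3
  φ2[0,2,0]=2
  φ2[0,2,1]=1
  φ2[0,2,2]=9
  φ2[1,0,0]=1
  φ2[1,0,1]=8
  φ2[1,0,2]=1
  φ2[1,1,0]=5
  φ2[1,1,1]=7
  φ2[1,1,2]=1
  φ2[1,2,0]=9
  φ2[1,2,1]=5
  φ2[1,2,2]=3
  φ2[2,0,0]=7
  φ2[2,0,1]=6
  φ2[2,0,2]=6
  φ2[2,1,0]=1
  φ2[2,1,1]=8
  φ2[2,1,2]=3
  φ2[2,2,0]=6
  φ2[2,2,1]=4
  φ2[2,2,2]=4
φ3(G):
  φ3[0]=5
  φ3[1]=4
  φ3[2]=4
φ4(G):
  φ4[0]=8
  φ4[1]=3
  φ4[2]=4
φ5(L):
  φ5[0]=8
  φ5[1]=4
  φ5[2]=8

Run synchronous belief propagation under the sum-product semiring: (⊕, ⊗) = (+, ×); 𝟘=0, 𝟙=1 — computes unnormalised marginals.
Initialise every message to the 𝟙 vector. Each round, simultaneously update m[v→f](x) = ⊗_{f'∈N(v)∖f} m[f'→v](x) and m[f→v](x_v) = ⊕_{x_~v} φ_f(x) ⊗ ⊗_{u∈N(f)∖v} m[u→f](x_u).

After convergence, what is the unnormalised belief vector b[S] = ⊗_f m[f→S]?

b[S] = [6516256, 4651120, 6965376]

init: all messages = 𝟙 over 3 values
r1 m[φ0→D] = [51, 56, 43]
r1 m[φ0→B] = [54, 45, 51]
r1 m[φ0→S] = [52, 41, 57]
r1 m[φ1→D] = [18, 17, 21]
r1 m[φ1→L] = [17, 23, 16]
r1 m[φ2→N] = [51, 40, 45]
r1 m[φ2→S] = [52, 41, 43]
r1 m[φ2→G] = [46, 52, 38]
r1 m[φ3→G] = [5, 4, 4]
r1 m[φ4→G] = [8, 3, 4]
r1 m[φ5→L] = [8, 4, 8]
r1 m[D→φ0] = [1, 1, 1]
r1 m[D→φ1] = [1, 1, 1]
r1 m[B→φ0] = [1, 1, 1]
r1 m[L→φ1] = [1, 1, 1]
r1 m[L→φ5] = [1, 1, 1]
r1 m[N→φ2] = [1, 1, 1]
r1 m[S→φ0] = [1, 1, 1]
r1 m[S→φ2] = [1, 1, 1]
r1 m[G→φ2] = [1, 1, 1]
r1 m[G→φ3] = [1, 1, 1]
r1 m[G→φ4] = [1, 1, 1]
r2 m[φ0→D] = [51, 56, 43]
r2 m[φ0→B] = [54, 45, 51]
r2 m[φ0→S] = [52, 41, 57]
r2 m[φ1→D] = [18, 17, 21]
r2 m[φ1→L] = [17, 23, 16]
r2 m[φ2→N] = [51, 40, 45]
r2 m[φ2→S] = [52, 41, 43]
r2 m[φ2→G] = [46, 52, 38]
r2 m[φ3→G] = [5, 4, 4]
r2 m[φ4→G] = [8, 3, 4]
r2 m[φ5→L] = [8, 4, 8]
r2 m[D→φ0] = [18, 17, 21]
r2 m[D→φ1] = [51, 56, 43]
r2 m[B→φ0] = [1, 1, 1]
r2 m[L→φ1] = [8, 4, 8]
r2 m[L→φ5] = [17, 23, 16]
r2 m[N→φ2] = [1, 1, 1]
r2 m[S→φ0] = [52, 41, 43]
r2 m[S→φ2] = [52, 41, 57]
r2 m[G→φ2] = [40, 12, 16]
r2 m[G→φ3] = [368, 156, 152]
r2 m[G→φ4] = [230, 208, 152]
r3 m[φ0→D] = [2274, 2586, 1976]
r3 m[φ0→B] = [44443, 37868, 44079]
r3 m[φ0→S] = [965, 767, 1041]
r3 m[φ1→D] = [124, 100, 132]
r3 m[φ1→L] = [834, 1146, 793]
r3 m[φ2→N] = [56900, 46880, 50904]
r3 m[φ2→S] = [1076, 940, 1056]
r3 m[φ2→G] = [2312, 2545, 1979]
r3 m[φ3→G] = [5, 4, 4]
r3 m[φ4→G] = [8, 3, 4]
r3 m[φ5→L] = [8, 4, 8]
r3 m[D→φ0] = [18, 17, 21]
r3 m[D→φ1] = [51, 56, 43]
r3 m[B→φ0] = [1, 1, 1]
r3 m[L→φ1] = [8, 4, 8]
r3 m[L→φ5] = [17, 23, 16]
r3 m[N→φ2] = [1, 1, 1]
r3 m[S→φ0] = [52, 41, 43]
r3 m[S→φ2] = [52, 41, 57]
r3 m[G→φ2] = [40, 12, 16]
r3 m[G→φ3] = [368, 156, 152]
r3 m[G→φ4] = [230, 208, 152]
r4 m[φ0→D] = [2274, 2586, 1976]
r4 m[φ0→B] = [44443, 37868, 44079]
r4 m[φ0→S] = [965, 767, 1041]
r4 m[φ1→D] = [124, 100, 132]
r4 m[φ1→L] = [834, 1146, 793]
r4 m[φ2→N] = [56900, 46880, 50904]
r4 m[φ2→S] = [1076, 940, 1056]
r4 m[φ2→G] = [2312, 2545, 1979]
r4 m[φ3→G] = [5, 4, 4]
r4 m[φ4→G] = [8, 3, 4]
r4 m[φ5→L] = [8, 4, 8]
r4 m[D→φ0] = [124, 100, 132]
r4 m[D→φ1] = [2274, 2586, 1976]
r4 m[B→φ0] = [1, 1, 1]
r4 m[L→φ1] = [8, 4, 8]
r4 m[L→φ5] = [834, 1146, 793]
r4 m[N→φ2] = [1, 1, 1]
r4 m[S→φ0] = [1076, 940, 1056]
r4 m[S→φ2] = [965, 767, 1041]
r4 m[G→φ2] = [40, 12, 16]
r4 m[G→φ3] = [18496, 7635, 7916]
r4 m[G→φ4] = [11560, 10180, 7916]
r5 m[φ0→D] = [52028, 58416, 44240]
r5 m[φ0→B] = [6516672, 5465936, 6150144]
r5 m[φ0→S] = [6056, 4948, 6596]
r5 m[φ1→D] = [124, 100, 132]
r5 m[φ1→L] = [37806, 52428, 36156]
r5 m[φ2→N] = [1054768, 863968, 939880]
r5 m[φ2→S] = [1076, 940, 1056]
r5 m[φ2→G] = [42712, 47178, 36500]
r5 m[φ3→G] = [5, 4, 4]
r5 m[φ4→G] = [8, 3, 4]
r5 m[φ5→L] = [8, 4, 8]
r5 m[D→φ0] = [124, 100, 132]
r5 m[D→φ1] = [2274, 2586, 1976]
r5 m[B→φ0] = [1, 1, 1]
r5 m[L→φ1] = [8, 4, 8]
r5 m[L→φ5] = [834, 1146, 793]
r5 m[N→φ2] = [1, 1, 1]
r5 m[S→φ0] = [1076, 940, 1056]
r5 m[S→φ2] = [965, 767, 1041]
r5 m[G→φ2] = [40, 12, 16]
r5 m[G→φ3] = [18496, 7635, 7916]
r5 m[G→φ4] = [11560, 10180, 7916]
r6 m[φ0→D] = [52028, 58416, 44240]
r6 m[φ0→B] = [6516672, 5465936, 6150144]
r6 m[φ0→S] = [6056, 4948, 6596]
r6 m[φ1→D] = [124, 100, 132]
r6 m[φ1→L] = [37806, 52428, 36156]
r6 m[φ2→N] = [1054768, 863968, 939880]
r6 m[φ2→S] = [1076, 940, 1056]
r6 m[φ2→G] = [42712, 47178, 36500]
r6 m[φ3→G] = [5, 4, 4]
r6 m[φ4→G] = [8, 3, 4]
r6 m[φ5→L] = [8, 4, 8]
r6 m[D→φ0] = [124, 100, 132]
r6 m[D→φ1] = [52028, 58416, 44240]
r6 m[B→φ0] = [1, 1, 1]
r6 m[L→φ1] = [8, 4, 8]
r6 m[L→φ5] = [37806, 52428, 36156]
r6 m[N→φ2] = [1, 1, 1]
r6 m[S→φ0] = [1076, 940, 1056]
r6 m[S→φ2] = [6056, 4948, 6596]
r6 m[G→φ2] = [40, 12, 16]
r6 m[G→φ3] = [341696, 141534, 146000]
r6 m[G→φ4] = [213560, 188712, 146000]
r7 m[φ0→D] = [52028, 58416, 44240]
r7 m[φ0→B] = [6516672, 5465936, 6150144]
r7 m[φ0→S] = [6056, 4948, 6596]
r7 m[φ1→D] = [124, 100, 132]
r7 m[φ1→L] = [856912, 1184044, 817660]
r7 m[φ2→N] = [6695600, 5491840, 5945312]
r7 m[φ2→S] = [1076, 940, 1056]
r7 m[φ2→G] = [271136, 299260, 231012]
r7 m[φ3→G] = [5, 4, 4]
r7 m[φ4→G] = [8, 3, 4]
r7 m[φ5→L] = [8, 4, 8]
r7 m[D→φ0] = [124, 100, 132]
r7 m[D→φ1] = [52028, 58416, 44240]
r7 m[B→φ0] = [1, 1, 1]
r7 m[L→φ1] = [8, 4, 8]
r7 m[L→φ5] = [37806, 52428, 36156]
r7 m[N→φ2] = [1, 1, 1]
r7 m[S→φ0] = [1076, 940, 1056]
r7 m[S→φ2] = [6056, 4948, 6596]
r7 m[G→φ2] = [40, 12, 16]
r7 m[G→φ3] = [341696, 141534, 146000]
r7 m[G→φ4] = [213560, 188712, 146000]
r8 m[φ0→D] = [52028, 58416, 44240]
r8 m[φ0→B] = [6516672, 5465936, 6150144]
r8 m[φ0→S] = [6056, 4948, 6596]
r8 m[φ1→D] = [124, 100, 132]
r8 m[φ1→L] = [856912, 1184044, 817660]
r8 m[φ2→N] = [6695600, 5491840, 5945312]
r8 m[φ2→S] = [1076, 940, 1056]
r8 m[φ2→G] = [271136, 299260, 231012]
r8 m[φ3→G] = [5, 4, 4]
r8 m[φ4→G] = [8, 3, 4]
r8 m[φ5→L] = [8, 4, 8]
r8 m[D→φ0] = [124, 100, 132]
r8 m[D→φ1] = [52028, 58416, 44240]
r8 m[B→φ0] = [1, 1, 1]
r8 m[L→φ1] = [8, 4, 8]
r8 m[L→φ5] = [856912, 1184044, 817660]
r8 m[N→φ2] = [1, 1, 1]
r8 m[S→φ0] = [1076, 940, 1056]
r8 m[S→φ2] = [6056, 4948, 6596]
r8 m[G→φ2] = [40, 12, 16]
r8 m[G→φ3] = [2169088, 897780, 924048]
r8 m[G→φ4] = [1355680, 1197040, 924048]
r9 m[φ0→D] = [52028, 58416, 44240]
r9 m[φ0→B] = [6516672, 5465936, 6150144]
r9 m[φ0→S] = [6056, 4948, 6596]
r9 m[φ1→D] = [124, 100, 132]
r9 m[φ1→L] = [856912, 1184044, 817660]
r9 m[φ2→N] = [6695600, 5491840, 5945312]
r9 m[φ2→S] = [1076, 940, 1056]
r9 m[φ2→G] = [271136, 299260, 231012]
r9 m[φ3→G] = [5, 4, 4]
r9 m[φ4→G] = [8, 3, 4]
r9 m[φ5→L] = [8, 4, 8]
r9 m[D→φ0] = [124, 100, 132]
r9 m[D→φ1] = [52028, 58416, 44240]
r9 m[B→φ0] = [1, 1, 1]
r9 m[L→φ1] = [8, 4, 8]
r9 m[L→φ5] = [856912, 1184044, 817660]
r9 m[N→φ2] = [1, 1, 1]
r9 m[S→φ0] = [1076, 940, 1056]
r9 m[S→φ2] = [6056, 4948, 6596]
r9 m[G→φ2] = [40, 12, 16]
r9 m[G→φ3] = [2169088, 897780, 924048]
r9 m[G→φ4] = [1355680, 1197040, 924048]
fixed point reached at round 9
b[S] = ⊗ incoming = [6516256, 4651120, 6965376]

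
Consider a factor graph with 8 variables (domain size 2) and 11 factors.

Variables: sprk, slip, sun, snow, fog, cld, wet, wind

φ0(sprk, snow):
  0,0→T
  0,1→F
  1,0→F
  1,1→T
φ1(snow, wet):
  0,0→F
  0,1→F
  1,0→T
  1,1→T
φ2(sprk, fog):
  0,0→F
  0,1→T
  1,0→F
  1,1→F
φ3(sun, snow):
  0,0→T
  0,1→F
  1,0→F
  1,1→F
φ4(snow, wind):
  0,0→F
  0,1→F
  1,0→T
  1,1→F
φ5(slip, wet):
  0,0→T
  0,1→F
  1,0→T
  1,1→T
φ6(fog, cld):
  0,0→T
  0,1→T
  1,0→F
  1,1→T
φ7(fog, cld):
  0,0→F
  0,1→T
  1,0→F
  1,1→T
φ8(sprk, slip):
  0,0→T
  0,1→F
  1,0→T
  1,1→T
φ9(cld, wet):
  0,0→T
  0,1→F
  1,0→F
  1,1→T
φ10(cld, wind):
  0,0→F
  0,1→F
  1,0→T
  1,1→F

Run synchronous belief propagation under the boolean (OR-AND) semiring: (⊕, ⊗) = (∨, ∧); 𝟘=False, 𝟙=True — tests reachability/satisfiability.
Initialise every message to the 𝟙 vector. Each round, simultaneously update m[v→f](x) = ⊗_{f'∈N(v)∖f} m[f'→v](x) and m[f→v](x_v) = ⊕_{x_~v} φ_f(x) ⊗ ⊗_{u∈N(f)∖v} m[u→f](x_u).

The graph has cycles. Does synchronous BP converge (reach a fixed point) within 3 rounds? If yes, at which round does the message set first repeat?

NOT CONVERGED within 3 rounds

init: all messages = 𝟙 over 2 values
r1 m[φ0→sprk] = [T, T]
r1 m[φ0→snow] = [T, T]
r1 m[φ1→snow] = [F, T]
r1 m[φ1→wet] = [T, T]
r1 m[φ2→sprk] = [T, F]
r1 m[φ2→fog] = [F, T]
r1 m[φ3→sun] = [T, F]
r1 m[φ3→snow] = [T, F]
r1 m[φ4→snow] = [F, T]
r1 m[φ4→wind] = [T, F]
r1 m[φ5→slip] = [T, T]
r1 m[φ5→wet] = [T, T]
r1 m[φ6→fog] = [T, T]
r1 m[φ6→cld] = [T, T]
r1 m[φ7→fog] = [T, T]
r1 m[φ7→cld] = [F, T]
r1 m[φ8→sprk] = [T, T]
r1 m[φ8→slip] = [T, T]
r1 m[φ9→cld] = [T, T]
r1 m[φ9→wet] = [T, T]
r1 m[φ10→cld] = [F, T]
r1 m[φ10→wind] = [T, F]
r1 m[sprk→φ0] = [T, T]
r1 m[sprk→φ2] = [T, T]
r1 m[sprk→φ8] = [T, T]
r1 m[slip→φ5] = [T, T]
r1 m[slip→φ8] = [T, T]
r1 m[sun→φ3] = [T, T]
r1 m[snow→φ0] = [T, T]
r1 m[snow→φ1] = [T, T]
r1 m[snow→φ3] = [T, T]
r1 m[snow→φ4] = [T, T]
r1 m[fog→φ2] = [T, T]
r1 m[fog→φ6] = [T, T]
r1 m[fog→φ7] = [T, T]
r1 m[cld→φ6] = [T, T]
r1 m[cld→φ7] = [T, T]
r1 m[cld→φ9] = [T, T]
r1 m[cld→φ10] = [T, T]
r1 m[wet→φ1] = [T, T]
r1 m[wet→φ5] = [T, T]
r1 m[wet→φ9] = [T, T]
r1 m[wind→φ4] = [T, T]
r1 m[wind→φ10] = [T, T]
r2 m[φ0→sprk] = [T, T]
r2 m[φ0→snow] = [T, T]
r2 m[φ1→snow] = [F, T]
r2 m[φ1→wet] = [T, T]
r2 m[φ2→sprk] = [T, F]
r2 m[φ2→fog] = [F, T]
r2 m[φ3→sun] = [T, F]
r2 m[φ3→snow] = [T, F]
r2 m[φ4→snow] = [F, T]
r2 m[φ4→wind] = [T, F]
r2 m[φ5→slip] = [T, T]
r2 m[φ5→wet] = [T, T]
r2 m[φ6→fog] = [T, T]
r2 m[φ6→cld] = [T, T]
r2 m[φ7→fog] = [T, T]
r2 m[φ7→cld] = [F, T]
r2 m[φ8→sprk] = [T, T]
r2 m[φ8→slip] = [T, T]
r2 m[φ9→cld] = [T, T]
r2 m[φ9→wet] = [T, T]
r2 m[φ10→cld] = [F, T]
r2 m[φ10→wind] = [T, F]
r2 m[sprk→φ0] = [T, F]
r2 m[sprk→φ2] = [T, T]
r2 m[sprk→φ8] = [T, F]
r2 m[slip→φ5] = [T, T]
r2 m[slip→φ8] = [T, T]
r2 m[sun→φ3] = [T, T]
r2 m[snow→φ0] = [F, F]
r2 m[snow→φ1] = [F, F]
r2 m[snow→φ3] = [F, T]
r2 m[snow→φ4] = [F, F]
r2 m[fog→φ2] = [T, T]
r2 m[fog→φ6] = [F, T]
r2 m[fog→φ7] = [F, T]
r2 m[cld→φ6] = [F, T]
r2 m[cld→φ7] = [F, T]
r2 m[cld→φ9] = [F, T]
r2 m[cld→φ10] = [F, T]
r2 m[wet→φ1] = [T, T]
r2 m[wet→φ5] = [T, T]
r2 m[wet→φ9] = [T, T]
r2 m[wind→φ4] = [T, F]
r2 m[wind→φ10] = [T, F]
r3 m[φ0→sprk] = [F, F]
r3 m[φ0→snow] = [T, F]
r3 m[φ1→snow] = [F, T]
r3 m[φ1→wet] = [F, F]
r3 m[φ2→sprk] = [T, F]
r3 m[φ2→fog] = [F, T]
r3 m[φ3→sun] = [F, F]
r3 m[φ3→snow] = [T, F]
r3 m[φ4→snow] = [F, T]
r3 m[φ4→wind] = [F, F]
r3 m[φ5→slip] = [T, T]
r3 m[φ5→wet] = [T, T]
r3 m[φ6→fog] = [T, T]
r3 m[φ6→cld] = [F, T]
r3 m[φ7→fog] = [T, T]
r3 m[φ7→cld] = [F, T]
r3 m[φ8→sprk] = [T, T]
r3 m[φ8→slip] = [T, F]
r3 m[φ9→cld] = [T, T]
r3 m[φ9→wet] = [F, T]
r3 m[φ10→cld] = [F, T]
r3 m[φ10→wind] = [T, F]
r3 m[sprk→φ0] = [T, F]
r3 m[sprk→φ2] = [T, T]
r3 m[sprk→φ8] = [T, F]
r3 m[slip→φ5] = [T, T]
r3 m[slip→φ8] = [T, T]
r3 m[sun→φ3] = [T, T]
r3 m[snow→φ0] = [F, F]
r3 m[snow→φ1] = [F, F]
r3 m[snow→φ3] = [F, T]
r3 m[snow→φ4] = [F, F]
r3 m[fog→φ2] = [T, T]
r3 m[fog→φ6] = [F, T]
r3 m[fog→φ7] = [F, T]
r3 m[cld→φ6] = [F, T]
r3 m[cld→φ7] = [F, T]
r3 m[cld→φ9] = [F, T]
r3 m[cld→φ10] = [F, T]
r3 m[wet→φ1] = [T, T]
r3 m[wet→φ5] = [T, T]
r3 m[wet→φ9] = [T, T]
r3 m[wind→φ4] = [T, F]
r3 m[wind→φ10] = [T, F]
no fixed point within 3 rounds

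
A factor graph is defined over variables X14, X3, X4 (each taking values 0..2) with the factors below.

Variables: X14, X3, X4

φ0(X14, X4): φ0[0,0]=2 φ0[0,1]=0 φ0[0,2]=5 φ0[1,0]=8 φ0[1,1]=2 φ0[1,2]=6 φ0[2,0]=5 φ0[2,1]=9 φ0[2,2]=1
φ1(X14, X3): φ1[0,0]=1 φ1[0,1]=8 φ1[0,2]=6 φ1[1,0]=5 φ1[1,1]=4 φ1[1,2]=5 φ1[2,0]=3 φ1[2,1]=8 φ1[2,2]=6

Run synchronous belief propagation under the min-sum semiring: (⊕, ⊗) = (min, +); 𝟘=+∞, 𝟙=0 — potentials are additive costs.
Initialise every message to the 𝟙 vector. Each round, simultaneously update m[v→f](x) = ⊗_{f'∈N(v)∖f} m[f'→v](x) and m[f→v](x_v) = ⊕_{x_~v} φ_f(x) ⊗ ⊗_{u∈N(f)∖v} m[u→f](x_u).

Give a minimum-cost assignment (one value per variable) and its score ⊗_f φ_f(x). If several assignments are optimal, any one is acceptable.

init: all messages = 𝟙 over 3 values
r1 m[φ0→X14] = [0, 2, 1]
r1 m[φ0→X4] = [2, 0, 1]
r1 m[φ1→X14] = [1, 4, 3]
r1 m[φ1→X3] = [1, 4, 5]
r1 m[X14→φ0] = [0, 0, 0]
r1 m[X14→φ1] = [0, 0, 0]
r1 m[X3→φ1] = [0, 0, 0]
r1 m[X4→φ0] = [0, 0, 0]
r2 m[φ0→X14] = [0, 2, 1]
r2 m[φ0→X4] = [2, 0, 1]
r2 m[φ1→X14] = [1, 4, 3]
r2 m[φ1→X3] = [1, 4, 5]
r2 m[X14→φ0] = [1, 4, 3]
r2 m[X14→φ1] = [0, 2, 1]
r2 m[X3→φ1] = [0, 0, 0]
r2 m[X4→φ0] = [0, 0, 0]
r3 m[φ0→X14] = [0, 2, 1]
r3 m[φ0→X4] = [3, 1, 4]
r3 m[φ1→X14] = [1, 4, 3]
r3 m[φ1→X3] = [1, 6, 6]
r3 m[X14→φ0] = [1, 4, 3]
r3 m[X14→φ1] = [0, 2, 1]
r3 m[X3→φ1] = [0, 0, 0]
r3 m[X4→φ0] = [0, 0, 0]
r4 m[φ0→X14] = [0, 2, 1]
r4 m[φ0→X4] = [3, 1, 4]
r4 m[φ1→X14] = [1, 4, 3]
r4 m[φ1→X3] = [1, 6, 6]
r4 m[X14→φ0] = [1, 4, 3]
r4 m[X14→φ1] = [0, 2, 1]
r4 m[X3→φ1] = [0, 0, 0]
r4 m[X4→φ0] = [0, 0, 0]
fixed point reached at round 4
traceback from X14: (X14=0, X3=0, X4=1), score=1

assignment: (X14=0, X3=0, X4=1); score = 1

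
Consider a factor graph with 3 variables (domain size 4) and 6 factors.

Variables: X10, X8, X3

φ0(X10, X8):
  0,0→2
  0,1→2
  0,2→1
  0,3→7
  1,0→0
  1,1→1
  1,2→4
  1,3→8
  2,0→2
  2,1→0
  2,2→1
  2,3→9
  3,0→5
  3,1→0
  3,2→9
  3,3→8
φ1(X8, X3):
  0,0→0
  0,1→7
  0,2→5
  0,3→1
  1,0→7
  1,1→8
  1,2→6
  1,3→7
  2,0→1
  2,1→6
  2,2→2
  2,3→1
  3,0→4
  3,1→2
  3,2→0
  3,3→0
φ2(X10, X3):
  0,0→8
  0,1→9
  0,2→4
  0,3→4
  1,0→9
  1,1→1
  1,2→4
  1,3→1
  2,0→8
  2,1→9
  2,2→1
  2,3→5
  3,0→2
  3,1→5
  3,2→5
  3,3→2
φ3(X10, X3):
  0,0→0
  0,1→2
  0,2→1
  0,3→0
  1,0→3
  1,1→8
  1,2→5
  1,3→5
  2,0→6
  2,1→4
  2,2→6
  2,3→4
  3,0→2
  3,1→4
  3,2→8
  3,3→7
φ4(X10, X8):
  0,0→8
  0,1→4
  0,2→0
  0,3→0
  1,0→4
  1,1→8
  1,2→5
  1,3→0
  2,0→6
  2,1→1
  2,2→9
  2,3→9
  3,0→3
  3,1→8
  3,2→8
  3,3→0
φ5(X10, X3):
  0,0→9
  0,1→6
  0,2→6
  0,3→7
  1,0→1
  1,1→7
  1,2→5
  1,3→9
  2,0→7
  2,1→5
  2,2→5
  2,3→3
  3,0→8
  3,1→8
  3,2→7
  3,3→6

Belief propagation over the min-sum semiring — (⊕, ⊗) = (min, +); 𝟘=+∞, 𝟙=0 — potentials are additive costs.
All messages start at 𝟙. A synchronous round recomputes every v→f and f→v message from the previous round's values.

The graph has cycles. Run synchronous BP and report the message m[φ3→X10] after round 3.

message @ round 3 = [3, 6, 8, 5]

init: all messages = 𝟙 over 4 values
r1 m[φ0→X10] = [1, 0, 0, 0]
r1 m[φ0→X8] = [0, 0, 1, 7]
r1 m[φ1→X8] = [0, 6, 1, 0]
r1 m[φ1→X3] = [0, 2, 0, 0]
r1 m[φ2→X10] = [4, 1, 1, 2]
r1 m[φ2→X3] = [2, 1, 1, 1]
r1 m[φ3→X10] = [0, 3, 4, 2]
r1 m[φ3→X3] = [0, 2, 1, 0]
r1 m[φ4→X10] = [0, 0, 1, 0]
r1 m[φ4→X8] = [3, 1, 0, 0]
r1 m[φ5→X10] = [6, 1, 3, 6]
r1 m[φ5→X3] = [1, 5, 5, 3]
r1 m[X10→φ0] = [0, 0, 0, 0]
r1 m[X10→φ2] = [0, 0, 0, 0]
r1 m[X10→φ3] = [0, 0, 0, 0]
r1 m[X10→φ4] = [0, 0, 0, 0]
r1 m[X10→φ5] = [0, 0, 0, 0]
r1 m[X8→φ0] = [0, 0, 0, 0]
r1 m[X8→φ1] = [0, 0, 0, 0]
r1 m[X8→φ4] = [0, 0, 0, 0]
r1 m[X3→φ1] = [0, 0, 0, 0]
r1 m[X3→φ2] = [0, 0, 0, 0]
r1 m[X3→φ3] = [0, 0, 0, 0]
r1 m[X3→φ5] = [0, 0, 0, 0]
r2 m[φ0→X10] = [1, 0, 0, 0]
r2 m[φ0→X8] = [0, 0, 1, 7]
r2 m[φ1→X8] = [0, 6, 1, 0]
r2 m[φ1→X3] = [0, 2, 0, 0]
r2 m[φ2→X10] = [4, 1, 1, 2]
r2 m[φ2→X3] = [2, 1, 1, 1]
r2 m[φ3→X10] = [0, 3, 4, 2]
r2 m[φ3→X3] = [0, 2, 1, 0]
r2 m[φ4→X10] = [0, 0, 1, 0]
r2 m[φ4→X8] = [3, 1, 0, 0]
r2 m[φ5→X10] = [6, 1, 3, 6]
r2 m[φ5→X3] = [1, 5, 5, 3]
r2 m[X10→φ0] = [10, 5, 9, 10]
r2 m[X10→φ2] = [7, 4, 8, 8]
r2 m[X10→φ3] = [11, 2, 5, 8]
r2 m[X10→φ4] = [11, 5, 8, 10]
r2 m[X10→φ5] = [5, 4, 6, 4]
r2 m[X8→φ0] = [3, 7, 1, 0]
r2 m[X8→φ1] = [3, 1, 1, 7]
r2 m[X8→φ4] = [0, 6, 2, 7]
r2 m[X3→φ1] = [3, 8, 7, 4]
r2 m[X3→φ2] = [1, 9, 6, 3]
r2 m[X3→φ3] = [3, 8, 6, 4]
r2 m[X3→φ5] = [2, 5, 2, 1]
r3 m[φ0→X10] = [2, 3, 2, 7]
r3 m[φ0→X8] = [5, 6, 9, 13]
r3 m[φ1→X8] = [3, 10, 4, 4]
r3 m[φ1→X3] = [2, 7, 3, 2]
r3 m[φ2→X10] = [7, 4, 7, 3]
r3 m[φ2→X3] = [10, 5, 8, 5]
r3 m[φ3→X10] = [3, 6, 8, 5]
r3 m[φ3→X3] = [5, 9, 7, 7]
r3 m[φ4→X10] = [2, 4, 6, 3]
r3 m[φ4→X8] = [9, 9, 10, 5]
r3 m[φ5→X10] = [8, 3, 4, 7]
r3 m[φ5→X3] = [5, 11, 9, 9]
r3 m[X10→φ0] = [10, 5, 9, 10]
r3 m[X10→φ2] = [7, 4, 8, 8]
r3 m[X10→φ3] = [11, 2, 5, 8]
r3 m[X10→φ4] = [11, 5, 8, 10]
r3 m[X10→φ5] = [5, 4, 6, 4]
r3 m[X8→φ0] = [3, 7, 1, 0]
r3 m[X8→φ1] = [3, 1, 1, 7]
r3 m[X8→φ4] = [0, 6, 2, 7]
r3 m[X3→φ1] = [3, 8, 7, 4]
r3 m[X3→φ2] = [1, 9, 6, 3]
r3 m[X3→φ3] = [3, 8, 6, 4]
r3 m[X3→φ5] = [2, 5, 2, 1]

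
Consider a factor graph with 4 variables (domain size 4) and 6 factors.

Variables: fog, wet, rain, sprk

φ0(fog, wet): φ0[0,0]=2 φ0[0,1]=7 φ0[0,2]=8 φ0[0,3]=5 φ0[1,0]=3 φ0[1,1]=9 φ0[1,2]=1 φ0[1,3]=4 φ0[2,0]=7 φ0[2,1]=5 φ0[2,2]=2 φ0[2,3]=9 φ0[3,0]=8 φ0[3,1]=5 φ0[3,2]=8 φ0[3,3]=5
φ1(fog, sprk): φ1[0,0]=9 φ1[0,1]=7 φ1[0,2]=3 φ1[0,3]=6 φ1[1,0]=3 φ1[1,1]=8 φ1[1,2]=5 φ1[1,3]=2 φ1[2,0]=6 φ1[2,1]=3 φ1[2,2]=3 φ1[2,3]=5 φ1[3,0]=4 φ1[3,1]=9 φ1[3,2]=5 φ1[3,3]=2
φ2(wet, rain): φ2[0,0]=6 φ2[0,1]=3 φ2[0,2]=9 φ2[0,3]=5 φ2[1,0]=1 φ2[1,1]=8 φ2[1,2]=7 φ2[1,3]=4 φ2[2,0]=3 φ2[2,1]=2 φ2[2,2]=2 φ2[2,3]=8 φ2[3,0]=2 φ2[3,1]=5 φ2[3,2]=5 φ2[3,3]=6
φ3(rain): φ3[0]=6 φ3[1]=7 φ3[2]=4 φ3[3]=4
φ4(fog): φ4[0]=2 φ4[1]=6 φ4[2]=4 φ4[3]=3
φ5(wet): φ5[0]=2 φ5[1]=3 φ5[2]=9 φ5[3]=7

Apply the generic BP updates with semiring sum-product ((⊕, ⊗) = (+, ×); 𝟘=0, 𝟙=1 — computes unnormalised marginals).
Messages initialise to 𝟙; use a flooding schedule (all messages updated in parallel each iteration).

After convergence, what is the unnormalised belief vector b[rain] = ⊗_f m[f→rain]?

b[rain] = [450660, 919730, 568256, 740880]

init: all messages = 𝟙 over 4 values
r1 m[φ0→fog] = [22, 17, 23, 26]
r1 m[φ0→wet] = [20, 26, 19, 23]
r1 m[φ1→fog] = [25, 18, 17, 20]
r1 m[φ1→sprk] = [22, 27, 16, 15]
r1 m[φ2→wet] = [23, 20, 15, 18]
r1 m[φ2→rain] = [12, 18, 23, 23]
r1 m[φ3→rain] = [6, 7, 4, 4]
r1 m[φ4→fog] = [2, 6, 4, 3]
r1 m[φ5→wet] = [2, 3, 9, 7]
r1 m[fog→φ0] = [1, 1, 1, 1]
r1 m[fog→φ1] = [1, 1, 1, 1]
r1 m[fog→φ4] = [1, 1, 1, 1]
r1 m[wet→φ0] = [1, 1, 1, 1]
r1 m[wet→φ2] = [1, 1, 1, 1]
r1 m[wet→φ5] = [1, 1, 1, 1]
r1 m[rain→φ2] = [1, 1, 1, 1]
r1 m[rain→φ3] = [1, 1, 1, 1]
r1 m[sprk→φ1] = [1, 1, 1, 1]
r2 m[φ0→fog] = [22, 17, 23, 26]
r2 m[φ0→wet] = [20, 26, 19, 23]
r2 m[φ1→fog] = [25, 18, 17, 20]
r2 m[φ1→sprk] = [22, 27, 16, 15]
r2 m[φ2→wet] = [23, 20, 15, 18]
r2 m[φ2→rain] = [12, 18, 23, 23]
r2 m[φ3→rain] = [6, 7, 4, 4]
r2 m[φ4→fog] = [2, 6, 4, 3]
r2 m[φ5→wet] = [2, 3, 9, 7]
r2 m[fog→φ0] = [50, 108, 68, 60]
r2 m[fog→φ1] = [44, 102, 92, 78]
r2 m[fog→φ4] = [550, 306, 391, 520]
r2 m[wet→φ0] = [46, 60, 135, 126]
r2 m[wet→φ2] = [40, 78, 171, 161]
r2 m[wet→φ5] = [460, 520, 285, 414]
r2 m[rain→φ2] = [6, 7, 4, 4]
r2 m[rain→φ3] = [12, 18, 23, 23]
r2 m[sprk→φ1] = [1, 1, 1, 1]
r3 m[φ0→fog] = [2222, 1317, 2026, 2378]
r3 m[φ0→wet] = [1380, 1962, 1124, 1594]
r3 m[φ1→fog] = [25, 18, 17, 20]
r3 m[φ1→sprk] = [1566, 2102, 1308, 1084]
r3 m[φ2→wet] = [113, 106, 72, 91]
r3 m[φ2→rain] = [1153, 1891, 2053, 2846]
r3 m[φ3→rain] = [6, 7, 4, 4]
r3 m[φ4→fog] = [2, 6, 4, 3]
r3 m[φ5→wet] = [2, 3, 9, 7]
r3 m[fog→φ0] = [50, 108, 68, 60]
r3 m[fog→φ1] = [44, 102, 92, 78]
r3 m[fog→φ4] = [550, 306, 391, 520]
r3 m[wet→φ0] = [46, 60, 135, 126]
r3 m[wet→φ2] = [40, 78, 171, 161]
r3 m[wet→φ5] = [460, 520, 285, 414]
r3 m[rain→φ2] = [6, 7, 4, 4]
r3 m[rain→φ3] = [12, 18, 23, 23]
r3 m[sprk→φ1] = [1, 1, 1, 1]
r4 m[φ0→fog] = [2222, 1317, 2026, 2378]
r4 m[φ0→wet] = [1380, 1962, 1124, 1594]
r4 m[φ1→fog] = [25, 18, 17, 20]
r4 m[φ1→sprk] = [1566, 2102, 1308, 1084]
r4 m[φ2→wet] = [113, 106, 72, 91]
r4 m[φ2→rain] = [1153, 1891, 2053, 2846]
r4 m[φ3→rain] = [6, 7, 4, 4]
r4 m[φ4→fog] = [2, 6, 4, 3]
r4 m[φ5→wet] = [2, 3, 9, 7]
r4 m[fog→φ0] = [50, 108, 68, 60]
r4 m[fog→φ1] = [4444, 7902, 8104, 7134]
r4 m[fog→φ4] = [55550, 23706, 34442, 47560]
r4 m[wet→φ0] = [226, 318, 648, 637]
r4 m[wet→φ2] = [2760, 5886, 10116, 11158]
r4 m[wet→φ5] = [155940, 207972, 80928, 145054]
r4 m[rain→φ2] = [6, 7, 4, 4]
r4 m[rain→φ3] = [1153, 1891, 2053, 2846]
r4 m[sprk→φ1] = [1, 1, 1, 1]
r5 m[φ0→fog] = [11047, 6736, 10201, 11767]
r5 m[φ0→wet] = [1380, 1962, 1124, 1594]
r5 m[φ1→fog] = [25, 18, 17, 20]
r5 m[φ1→sprk] = [140862, 182842, 112824, 97256]
r5 m[φ2→wet] = [113, 106, 72, 91]
r5 m[φ2→rain] = [75110, 131390, 142064, 185220]
r5 m[φ3→rain] = [6, 7, 4, 4]
r5 m[φ4→fog] = [2, 6, 4, 3]
r5 m[φ5→wet] = [2, 3, 9, 7]
r5 m[fog→φ0] = [50, 108, 68, 60]
r5 m[fog→φ1] = [4444, 7902, 8104, 7134]
r5 m[fog→φ4] = [55550, 23706, 34442, 47560]
r5 m[wet→φ0] = [226, 318, 648, 637]
r5 m[wet→φ2] = [2760, 5886, 10116, 11158]
r5 m[wet→φ5] = [155940, 207972, 80928, 145054]
r5 m[rain→φ2] = [6, 7, 4, 4]
r5 m[rain→φ3] = [1153, 1891, 2053, 2846]
r5 m[sprk→φ1] = [1, 1, 1, 1]
r6 m[φ0→fog] = [11047, 6736, 10201, 11767]
r6 m[φ0→wet] = [1380, 1962, 1124, 1594]
r6 m[φ1→fog] = [25, 18, 17, 20]
r6 m[φ1→sprk] = [140862, 182842, 112824, 97256]
r6 m[φ2→wet] = [113, 106, 72, 91]
r6 m[φ2→rain] = [75110, 131390, 142064, 185220]
r6 m[φ3→rain] = [6, 7, 4, 4]
r6 m[φ4→fog] = [2, 6, 4, 3]
r6 m[φ5→wet] = [2, 3, 9, 7]
r6 m[fog→φ0] = [50, 108, 68, 60]
r6 m[fog→φ1] = [22094, 40416, 40804, 35301]
r6 m[fog→φ4] = [276175, 121248, 173417, 235340]
r6 m[wet→φ0] = [226, 318, 648, 637]
r6 m[wet→φ2] = [2760, 5886, 10116, 11158]
r6 m[wet→φ5] = [155940, 207972, 80928, 145054]
r6 m[rain→φ2] = [6, 7, 4, 4]
r6 m[rain→φ3] = [75110, 131390, 142064, 185220]
r6 m[sprk→φ1] = [1, 1, 1, 1]
r7 m[φ0→fog] = [11047, 6736, 10201, 11767]
r7 m[φ0→wet] = [1380, 1962, 1124, 1594]
r7 m[φ1→fog] = [25, 18, 17, 20]
r7 m[φ1→sprk] = [706122, 918107, 567279, 488018]
r7 m[φ2→wet] = [113, 106, 72, 91]
r7 m[φ2→rain] = [75110, 131390, 142064, 185220]
r7 m[φ3→rain] = [6, 7, 4, 4]
r7 m[φ4→fog] = [2, 6, 4, 3]
r7 m[φ5→wet] = [2, 3, 9, 7]
r7 m[fog→φ0] = [50, 108, 68, 60]
r7 m[fog→φ1] = [22094, 40416, 40804, 35301]
r7 m[fog→φ4] = [276175, 121248, 173417, 235340]
r7 m[wet→φ0] = [226, 318, 648, 637]
r7 m[wet→φ2] = [2760, 5886, 10116, 11158]
r7 m[wet→φ5] = [155940, 207972, 80928, 145054]
r7 m[rain→φ2] = [6, 7, 4, 4]
r7 m[rain→φ3] = [75110, 131390, 142064, 185220]
r7 m[sprk→φ1] = [1, 1, 1, 1]
r8 m[φ0→fog] = [11047, 6736, 10201, 11767]
r8 m[φ0→wet] = [1380, 1962, 1124, 1594]
r8 m[φ1→fog] = [25, 18, 17, 20]
r8 m[φ1→sprk] = [706122, 918107, 567279, 488018]
r8 m[φ2→wet] = [113, 106, 72, 91]
r8 m[φ2→rain] = [75110, 131390, 142064, 185220]
r8 m[φ3→rain] = [6, 7, 4, 4]
r8 m[φ4→fog] = [2, 6, 4, 3]
r8 m[φ5→wet] = [2, 3, 9, 7]
r8 m[fog→φ0] = [50, 108, 68, 60]
r8 m[fog→φ1] = [22094, 40416, 40804, 35301]
r8 m[fog→φ4] = [276175, 121248, 173417, 235340]
r8 m[wet→φ0] = [226, 318, 648, 637]
r8 m[wet→φ2] = [2760, 5886, 10116, 11158]
r8 m[wet→φ5] = [155940, 207972, 80928, 145054]
r8 m[rain→φ2] = [6, 7, 4, 4]
r8 m[rain→φ3] = [75110, 131390, 142064, 185220]
r8 m[sprk→φ1] = [1, 1, 1, 1]
fixed point reached at round 8
b[rain] = ⊗ incoming = [450660, 919730, 568256, 740880]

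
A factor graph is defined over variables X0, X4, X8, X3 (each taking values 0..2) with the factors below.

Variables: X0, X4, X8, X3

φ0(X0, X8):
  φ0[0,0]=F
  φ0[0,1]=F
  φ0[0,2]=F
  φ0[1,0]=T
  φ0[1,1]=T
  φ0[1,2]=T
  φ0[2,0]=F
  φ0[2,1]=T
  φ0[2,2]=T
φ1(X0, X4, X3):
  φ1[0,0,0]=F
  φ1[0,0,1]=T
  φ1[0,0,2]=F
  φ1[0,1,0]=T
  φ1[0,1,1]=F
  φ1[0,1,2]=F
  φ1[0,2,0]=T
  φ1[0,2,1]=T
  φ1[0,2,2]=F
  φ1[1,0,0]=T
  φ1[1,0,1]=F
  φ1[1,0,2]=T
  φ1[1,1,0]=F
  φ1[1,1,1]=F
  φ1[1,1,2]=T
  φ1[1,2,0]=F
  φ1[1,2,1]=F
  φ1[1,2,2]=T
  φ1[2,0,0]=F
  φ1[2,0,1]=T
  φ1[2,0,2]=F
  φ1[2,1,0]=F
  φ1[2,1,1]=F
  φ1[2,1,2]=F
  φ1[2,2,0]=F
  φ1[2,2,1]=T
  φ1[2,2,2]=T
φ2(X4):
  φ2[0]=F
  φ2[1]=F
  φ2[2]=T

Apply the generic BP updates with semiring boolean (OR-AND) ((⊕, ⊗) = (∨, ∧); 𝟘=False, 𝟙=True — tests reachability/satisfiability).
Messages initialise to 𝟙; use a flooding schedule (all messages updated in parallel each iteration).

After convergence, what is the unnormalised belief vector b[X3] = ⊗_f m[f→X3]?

b[X3] = [F, T, T]

init: all messages = 𝟙 over 3 values
r1 m[φ0→X0] = [F, T, T]
r1 m[φ0→X8] = [T, T, T]
r1 m[φ1→X0] = [T, T, T]
r1 m[φ1→X4] = [T, T, T]
r1 m[φ1→X3] = [T, T, T]
r1 m[φ2→X4] = [F, F, T]
r1 m[X0→φ0] = [T, T, T]
r1 m[X0→φ1] = [T, T, T]
r1 m[X4→φ1] = [T, T, T]
r1 m[X4→φ2] = [T, T, T]
r1 m[X8→φ0] = [T, T, T]
r1 m[X3→φ1] = [T, T, T]
r2 m[φ0→X0] = [F, T, T]
r2 m[φ0→X8] = [T, T, T]
r2 m[φ1→X0] = [T, T, T]
r2 m[φ1→X4] = [T, T, T]
r2 m[φ1→X3] = [T, T, T]
r2 m[φ2→X4] = [F, F, T]
r2 m[X0→φ0] = [T, T, T]
r2 m[X0→φ1] = [F, T, T]
r2 m[X4→φ1] = [F, F, T]
r2 m[X4→φ2] = [T, T, T]
r2 m[X8→φ0] = [T, T, T]
r2 m[X3→φ1] = [T, T, T]
r3 m[φ0→X0] = [F, T, T]
r3 m[φ0→X8] = [T, T, T]
r3 m[φ1→X0] = [T, T, T]
r3 m[φ1→X4] = [T, T, T]
r3 m[φ1→X3] = [F, T, T]
r3 m[φ2→X4] = [F, F, T]
r3 m[X0→φ0] = [T, T, T]
r3 m[X0→φ1] = [F, T, T]
r3 m[X4→φ1] = [F, F, T]
r3 m[X4→φ2] = [T, T, T]
r3 m[X8→φ0] = [T, T, T]
r3 m[X3→φ1] = [T, T, T]
r4 m[φ0→X0] = [F, T, T]
r4 m[φ0→X8] = [T, T, T]
r4 m[φ1→X0] = [T, T, T]
r4 m[φ1→X4] = [T, T, T]
r4 m[φ1→X3] = [F, T, T]
r4 m[φ2→X4] = [F, F, T]
r4 m[X0→φ0] = [T, T, T]
r4 m[X0→φ1] = [F, T, T]
r4 m[X4→φ1] = [F, F, T]
r4 m[X4→φ2] = [T, T, T]
r4 m[X8→φ0] = [T, T, T]
r4 m[X3→φ1] = [T, T, T]
fixed point reached at round 4
b[X3] = ⊗ incoming = [F, T, T]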